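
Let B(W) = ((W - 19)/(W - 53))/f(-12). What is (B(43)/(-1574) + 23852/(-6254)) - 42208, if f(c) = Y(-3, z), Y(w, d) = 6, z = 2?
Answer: -519405602643/12304745 ≈ -42212.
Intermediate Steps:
f(c) = 6
B(W) = (-19 + W)/(6*(-53 + W)) (B(W) = ((W - 19)/(W - 53))/6 = ((-19 + W)/(-53 + W))*(1/6) = (-19 + W)/(6*(-53 + W)))
(B(43)/(-1574) + 23852/(-6254)) - 42208 = (((-19 + 43)/(6*(-53 + 43)))/(-1574) + 23852/(-6254)) - 42208 = (((1/6)*24/(-10))*(-1/1574) + 23852*(-1/6254)) - 42208 = (((1/6)*(-1/10)*24)*(-1/1574) - 11926/3127) - 42208 = (-2/5*(-1/1574) - 11926/3127) - 42208 = (1/3935 - 11926/3127) - 42208 = -46925683/12304745 - 42208 = -519405602643/12304745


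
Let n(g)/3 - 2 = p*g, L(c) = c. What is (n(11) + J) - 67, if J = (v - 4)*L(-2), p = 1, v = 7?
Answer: -34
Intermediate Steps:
n(g) = 6 + 3*g (n(g) = 6 + 3*(1*g) = 6 + 3*g)
J = -6 (J = (7 - 4)*(-2) = 3*(-2) = -6)
(n(11) + J) - 67 = ((6 + 3*11) - 6) - 67 = ((6 + 33) - 6) - 67 = (39 - 6) - 67 = 33 - 67 = -34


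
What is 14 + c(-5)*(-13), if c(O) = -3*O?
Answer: -181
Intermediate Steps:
14 + c(-5)*(-13) = 14 - 3*(-5)*(-13) = 14 + 15*(-13) = 14 - 195 = -181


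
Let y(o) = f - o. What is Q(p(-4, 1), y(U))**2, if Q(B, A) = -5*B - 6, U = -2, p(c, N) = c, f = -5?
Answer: 196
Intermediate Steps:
y(o) = -5 - o
Q(B, A) = -6 - 5*B
Q(p(-4, 1), y(U))**2 = (-6 - 5*(-4))**2 = (-6 + 20)**2 = 14**2 = 196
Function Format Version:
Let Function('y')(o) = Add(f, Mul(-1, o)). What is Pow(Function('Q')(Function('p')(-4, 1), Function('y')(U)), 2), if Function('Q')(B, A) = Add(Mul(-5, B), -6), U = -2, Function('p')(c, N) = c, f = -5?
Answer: 196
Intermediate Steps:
Function('y')(o) = Add(-5, Mul(-1, o))
Function('Q')(B, A) = Add(-6, Mul(-5, B))
Pow(Function('Q')(Function('p')(-4, 1), Function('y')(U)), 2) = Pow(Add(-6, Mul(-5, -4)), 2) = Pow(Add(-6, 20), 2) = Pow(14, 2) = 196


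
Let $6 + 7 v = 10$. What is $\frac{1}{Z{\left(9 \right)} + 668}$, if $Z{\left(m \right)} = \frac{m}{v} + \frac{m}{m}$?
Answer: $\frac{4}{2739} \approx 0.0014604$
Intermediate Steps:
$v = \frac{4}{7}$ ($v = - \frac{6}{7} + \frac{1}{7} \cdot 10 = - \frac{6}{7} + \frac{10}{7} = \frac{4}{7} \approx 0.57143$)
$Z{\left(m \right)} = 1 + \frac{7 m}{4}$ ($Z{\left(m \right)} = \frac{m}{\frac{4}{7}} + \frac{m}{m} = m \frac{7}{4} + 1 = \frac{7 m}{4} + 1 = 1 + \frac{7 m}{4}$)
$\frac{1}{Z{\left(9 \right)} + 668} = \frac{1}{\left(1 + \frac{7}{4} \cdot 9\right) + 668} = \frac{1}{\left(1 + \frac{63}{4}\right) + 668} = \frac{1}{\frac{67}{4} + 668} = \frac{1}{\frac{2739}{4}} = \frac{4}{2739}$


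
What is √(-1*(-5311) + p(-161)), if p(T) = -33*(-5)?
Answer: 74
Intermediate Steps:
p(T) = 165
√(-1*(-5311) + p(-161)) = √(-1*(-5311) + 165) = √(5311 + 165) = √5476 = 74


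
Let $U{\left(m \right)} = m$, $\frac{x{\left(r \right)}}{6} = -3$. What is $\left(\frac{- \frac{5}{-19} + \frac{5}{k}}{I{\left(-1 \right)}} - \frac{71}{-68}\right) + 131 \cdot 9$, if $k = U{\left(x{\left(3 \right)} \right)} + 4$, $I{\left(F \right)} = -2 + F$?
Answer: $\frac{32017807}{27132} \approx 1180.1$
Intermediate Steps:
$x{\left(r \right)} = -18$ ($x{\left(r \right)} = 6 \left(-3\right) = -18$)
$k = -14$ ($k = -18 + 4 = -14$)
$\left(\frac{- \frac{5}{-19} + \frac{5}{k}}{I{\left(-1 \right)}} - \frac{71}{-68}\right) + 131 \cdot 9 = \left(\frac{- \frac{5}{-19} + \frac{5}{-14}}{-2 - 1} - \frac{71}{-68}\right) + 131 \cdot 9 = \left(\frac{\left(-5\right) \left(- \frac{1}{19}\right) + 5 \left(- \frac{1}{14}\right)}{-3} - - \frac{71}{68}\right) + 1179 = \left(\left(\frac{5}{19} - \frac{5}{14}\right) \left(- \frac{1}{3}\right) + \frac{71}{68}\right) + 1179 = \left(\left(- \frac{25}{266}\right) \left(- \frac{1}{3}\right) + \frac{71}{68}\right) + 1179 = \left(\frac{25}{798} + \frac{71}{68}\right) + 1179 = \frac{29179}{27132} + 1179 = \frac{32017807}{27132}$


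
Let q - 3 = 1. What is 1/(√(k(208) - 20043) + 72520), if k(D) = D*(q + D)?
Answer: 72520/5259126347 - √24053/5259126347 ≈ 1.3760e-5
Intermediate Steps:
q = 4 (q = 3 + 1 = 4)
k(D) = D*(4 + D)
1/(√(k(208) - 20043) + 72520) = 1/(√(208*(4 + 208) - 20043) + 72520) = 1/(√(208*212 - 20043) + 72520) = 1/(√(44096 - 20043) + 72520) = 1/(√24053 + 72520) = 1/(72520 + √24053)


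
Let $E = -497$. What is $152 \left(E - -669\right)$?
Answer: $26144$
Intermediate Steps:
$152 \left(E - -669\right) = 152 \left(-497 - -669\right) = 152 \left(-497 + 669\right) = 152 \cdot 172 = 26144$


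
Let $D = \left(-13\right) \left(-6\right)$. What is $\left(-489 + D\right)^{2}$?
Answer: $168921$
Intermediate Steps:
$D = 78$
$\left(-489 + D\right)^{2} = \left(-489 + 78\right)^{2} = \left(-411\right)^{2} = 168921$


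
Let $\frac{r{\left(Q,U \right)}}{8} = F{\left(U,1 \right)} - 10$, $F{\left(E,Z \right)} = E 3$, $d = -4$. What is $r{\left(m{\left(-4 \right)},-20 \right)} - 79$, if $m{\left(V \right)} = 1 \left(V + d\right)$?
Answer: $-639$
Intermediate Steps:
$m{\left(V \right)} = -4 + V$ ($m{\left(V \right)} = 1 \left(V - 4\right) = 1 \left(-4 + V\right) = -4 + V$)
$F{\left(E,Z \right)} = 3 E$
$r{\left(Q,U \right)} = -80 + 24 U$ ($r{\left(Q,U \right)} = 8 \left(3 U - 10\right) = 8 \left(-10 + 3 U\right) = -80 + 24 U$)
$r{\left(m{\left(-4 \right)},-20 \right)} - 79 = \left(-80 + 24 \left(-20\right)\right) - 79 = \left(-80 - 480\right) - 79 = -560 - 79 = -639$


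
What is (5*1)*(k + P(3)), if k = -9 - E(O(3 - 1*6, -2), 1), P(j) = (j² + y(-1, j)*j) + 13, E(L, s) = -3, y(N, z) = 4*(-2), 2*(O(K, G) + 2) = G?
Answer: -40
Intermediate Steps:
O(K, G) = -2 + G/2
y(N, z) = -8
P(j) = 13 + j² - 8*j (P(j) = (j² - 8*j) + 13 = 13 + j² - 8*j)
k = -6 (k = -9 - 1*(-3) = -9 + 3 = -6)
(5*1)*(k + P(3)) = (5*1)*(-6 + (13 + 3² - 8*3)) = 5*(-6 + (13 + 9 - 24)) = 5*(-6 - 2) = 5*(-8) = -40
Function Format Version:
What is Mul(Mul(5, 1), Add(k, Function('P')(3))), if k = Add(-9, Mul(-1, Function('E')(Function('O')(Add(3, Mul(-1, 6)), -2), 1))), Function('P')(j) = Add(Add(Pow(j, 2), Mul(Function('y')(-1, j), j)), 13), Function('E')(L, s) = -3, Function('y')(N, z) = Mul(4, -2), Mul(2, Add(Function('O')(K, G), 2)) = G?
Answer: -40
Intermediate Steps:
Function('O')(K, G) = Add(-2, Mul(Rational(1, 2), G))
Function('y')(N, z) = -8
Function('P')(j) = Add(13, Pow(j, 2), Mul(-8, j)) (Function('P')(j) = Add(Add(Pow(j, 2), Mul(-8, j)), 13) = Add(13, Pow(j, 2), Mul(-8, j)))
k = -6 (k = Add(-9, Mul(-1, -3)) = Add(-9, 3) = -6)
Mul(Mul(5, 1), Add(k, Function('P')(3))) = Mul(Mul(5, 1), Add(-6, Add(13, Pow(3, 2), Mul(-8, 3)))) = Mul(5, Add(-6, Add(13, 9, -24))) = Mul(5, Add(-6, -2)) = Mul(5, -8) = -40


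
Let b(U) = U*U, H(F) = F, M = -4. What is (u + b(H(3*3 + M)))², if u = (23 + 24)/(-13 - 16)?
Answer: 459684/841 ≈ 546.59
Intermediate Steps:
b(U) = U²
u = -47/29 (u = 47/(-29) = 47*(-1/29) = -47/29 ≈ -1.6207)
(u + b(H(3*3 + M)))² = (-47/29 + (3*3 - 4)²)² = (-47/29 + (9 - 4)²)² = (-47/29 + 5²)² = (-47/29 + 25)² = (678/29)² = 459684/841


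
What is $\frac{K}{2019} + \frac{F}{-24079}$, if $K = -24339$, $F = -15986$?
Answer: $- \frac{184594349}{16205167} \approx -11.391$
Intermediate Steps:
$\frac{K}{2019} + \frac{F}{-24079} = - \frac{24339}{2019} - \frac{15986}{-24079} = \left(-24339\right) \frac{1}{2019} - - \frac{15986}{24079} = - \frac{8113}{673} + \frac{15986}{24079} = - \frac{184594349}{16205167}$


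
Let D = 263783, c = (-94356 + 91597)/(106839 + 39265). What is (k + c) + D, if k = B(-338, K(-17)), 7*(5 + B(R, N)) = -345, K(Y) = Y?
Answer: 38531817313/146104 ≈ 2.6373e+5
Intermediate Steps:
c = -2759/146104 ≈ -0.018884
B(R, N) = -380/7 (B(R, N) = -5 + (⅐)*(-345) = -5 - 345/7 = -380/7)
k = -380/7 ≈ -54.286
(k + c) + D = (-380/7 - 2759/146104) + 263783 = -7934119/146104 + 263783 = 38531817313/146104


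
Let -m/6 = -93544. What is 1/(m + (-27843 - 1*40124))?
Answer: 1/493297 ≈ 2.0272e-6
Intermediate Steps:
m = 561264 (m = -6*(-93544) = 561264)
1/(m + (-27843 - 1*40124)) = 1/(561264 + (-27843 - 1*40124)) = 1/(561264 + (-27843 - 40124)) = 1/(561264 - 67967) = 1/493297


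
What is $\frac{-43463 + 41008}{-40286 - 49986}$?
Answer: $\frac{2455}{90272} \approx 0.027196$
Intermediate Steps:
$\frac{-43463 + 41008}{-40286 - 49986} = - \frac{2455}{-90272} = \left(-2455\right) \left(- \frac{1}{90272}\right) = \frac{2455}{90272}$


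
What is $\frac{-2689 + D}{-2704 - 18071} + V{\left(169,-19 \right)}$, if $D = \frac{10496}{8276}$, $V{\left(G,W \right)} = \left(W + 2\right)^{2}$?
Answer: $\frac{4142595064}{14327825} \approx 289.13$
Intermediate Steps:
$V{\left(G,W \right)} = \left(2 + W\right)^{2}$
$D = \frac{2624}{2069}$ ($D = 10496 \cdot \frac{1}{8276} = \frac{2624}{2069} \approx 1.2682$)
$\frac{-2689 + D}{-2704 - 18071} + V{\left(169,-19 \right)} = \frac{-2689 + \frac{2624}{2069}}{-2704 - 18071} + \left(2 - 19\right)^{2} = - \frac{5560917}{2069 \left(-20775\right)} + \left(-17\right)^{2} = \left(- \frac{5560917}{2069}\right) \left(- \frac{1}{20775}\right) + 289 = \frac{1853639}{14327825} + 289 = \frac{4142595064}{14327825}$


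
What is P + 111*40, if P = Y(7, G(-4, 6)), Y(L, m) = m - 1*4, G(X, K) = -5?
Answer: 4431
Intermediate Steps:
Y(L, m) = -4 + m (Y(L, m) = m - 4 = -4 + m)
P = -9 (P = -4 - 5 = -9)
P + 111*40 = -9 + 111*40 = -9 + 4440 = 4431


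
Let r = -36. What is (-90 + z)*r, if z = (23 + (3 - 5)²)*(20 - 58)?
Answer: 40176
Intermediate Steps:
z = -1026 (z = (23 + (-2)²)*(-38) = (23 + 4)*(-38) = 27*(-38) = -1026)
(-90 + z)*r = (-90 - 1026)*(-36) = -1116*(-36) = 40176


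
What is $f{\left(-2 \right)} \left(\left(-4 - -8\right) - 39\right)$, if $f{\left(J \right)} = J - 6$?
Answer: $280$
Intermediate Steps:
$f{\left(J \right)} = -6 + J$ ($f{\left(J \right)} = J - 6 = -6 + J$)
$f{\left(-2 \right)} \left(\left(-4 - -8\right) - 39\right) = \left(-6 - 2\right) \left(\left(-4 - -8\right) - 39\right) = - 8 \left(\left(-4 + 8\right) - 39\right) = - 8 \left(4 - 39\right) = \left(-8\right) \left(-35\right) = 280$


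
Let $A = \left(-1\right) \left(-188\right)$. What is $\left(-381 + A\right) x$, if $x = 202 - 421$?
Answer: $42267$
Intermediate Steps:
$x = -219$ ($x = 202 - 421 = -219$)
$A = 188$
$\left(-381 + A\right) x = \left(-381 + 188\right) \left(-219\right) = \left(-193\right) \left(-219\right) = 42267$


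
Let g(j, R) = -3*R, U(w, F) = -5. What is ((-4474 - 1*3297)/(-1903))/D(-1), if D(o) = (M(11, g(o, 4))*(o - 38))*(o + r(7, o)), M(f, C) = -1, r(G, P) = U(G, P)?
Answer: -7771/445302 ≈ -0.017451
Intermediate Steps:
r(G, P) = -5
D(o) = (-5 + o)*(38 - o) (D(o) = (-(o - 38))*(o - 5) = (-(-38 + o))*(-5 + o) = (38 - o)*(-5 + o) = (-5 + o)*(38 - o))
((-4474 - 1*3297)/(-1903))/D(-1) = ((-4474 - 1*3297)/(-1903))/(-190 - 1*(-1)² + 43*(-1)) = ((-4474 - 3297)*(-1/1903))/(-190 - 1*1 - 43) = (-7771*(-1/1903))/(-190 - 1 - 43) = (7771/1903)/(-234) = (7771/1903)*(-1/234) = -7771/445302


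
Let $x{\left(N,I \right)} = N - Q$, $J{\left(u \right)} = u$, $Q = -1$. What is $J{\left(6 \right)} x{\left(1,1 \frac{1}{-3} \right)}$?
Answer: $12$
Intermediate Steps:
$x{\left(N,I \right)} = 1 + N$ ($x{\left(N,I \right)} = N - -1 = N + 1 = 1 + N$)
$J{\left(6 \right)} x{\left(1,1 \frac{1}{-3} \right)} = 6 \left(1 + 1\right) = 6 \cdot 2 = 12$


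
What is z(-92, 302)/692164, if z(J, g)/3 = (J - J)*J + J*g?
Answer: -20838/173041 ≈ -0.12042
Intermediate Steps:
z(J, g) = 3*J*g (z(J, g) = 3*((J - J)*J + J*g) = 3*(0*J + J*g) = 3*(0 + J*g) = 3*(J*g) = 3*J*g)
z(-92, 302)/692164 = (3*(-92)*302)/692164 = -83352*1/692164 = -20838/173041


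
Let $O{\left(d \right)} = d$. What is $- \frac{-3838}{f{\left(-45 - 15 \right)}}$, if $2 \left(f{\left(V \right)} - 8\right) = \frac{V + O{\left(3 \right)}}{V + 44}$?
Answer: $\frac{122816}{313} \approx 392.38$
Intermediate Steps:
$f{\left(V \right)} = 8 + \frac{3 + V}{2 \left(44 + V\right)}$ ($f{\left(V \right)} = 8 + \frac{\left(V + 3\right) \frac{1}{V + 44}}{2} = 8 + \frac{\left(3 + V\right) \frac{1}{44 + V}}{2} = 8 + \frac{\frac{1}{44 + V} \left(3 + V\right)}{2} = 8 + \frac{3 + V}{2 \left(44 + V\right)}$)
$- \frac{-3838}{f{\left(-45 - 15 \right)}} = - \frac{-3838}{\frac{1}{2} \frac{1}{44 - 60} \left(707 + 17 \left(-45 - 15\right)\right)} = - \frac{-3838}{\frac{1}{2} \frac{1}{44 - 60} \left(707 + 17 \left(-60\right)\right)} = - \frac{-3838}{\frac{1}{2} \frac{1}{-16} \left(707 - 1020\right)} = - \frac{-3838}{\frac{1}{2} \left(- \frac{1}{16}\right) \left(-313\right)} = - \frac{-3838}{\frac{313}{32}} = - \frac{\left(-3838\right) 32}{313} = \left(-1\right) \left(- \frac{122816}{313}\right) = \frac{122816}{313}$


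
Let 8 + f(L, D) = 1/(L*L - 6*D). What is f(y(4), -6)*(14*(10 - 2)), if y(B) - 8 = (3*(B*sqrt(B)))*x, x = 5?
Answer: -3678052/4105 ≈ -895.99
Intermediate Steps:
y(B) = 8 + 15*B**(3/2) (y(B) = 8 + (3*(B*sqrt(B)))*5 = 8 + (3*B**(3/2))*5 = 8 + 15*B**(3/2))
f(L, D) = -8 + 1/(L**2 - 6*D) (f(L, D) = -8 + 1/(L*L - 6*D) = -8 + 1/(L**2 - 6*D))
f(y(4), -6)*(14*(10 - 2)) = ((-1 - 48*(-6) + 8*(8 + 15*4**(3/2))**2)/(-(8 + 15*4**(3/2))**2 + 6*(-6)))*(14*(10 - 2)) = ((-1 + 288 + 8*(8 + 15*8)**2)/(-(8 + 15*8)**2 - 36))*(14*8) = ((-1 + 288 + 8*(8 + 120)**2)/(-(8 + 120)**2 - 36))*112 = ((-1 + 288 + 8*128**2)/(-1*128**2 - 36))*112 = ((-1 + 288 + 8*16384)/(-1*16384 - 36))*112 = ((-1 + 288 + 131072)/(-16384 - 36))*112 = (131359/(-16420))*112 = -1/16420*131359*112 = -131359/16420*112 = -3678052/4105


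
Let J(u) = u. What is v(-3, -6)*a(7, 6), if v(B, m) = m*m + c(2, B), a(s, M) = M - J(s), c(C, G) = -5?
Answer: -31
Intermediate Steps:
a(s, M) = M - s
v(B, m) = -5 + m² (v(B, m) = m*m - 5 = m² - 5 = -5 + m²)
v(-3, -6)*a(7, 6) = (-5 + (-6)²)*(6 - 1*7) = (-5 + 36)*(6 - 7) = 31*(-1) = -31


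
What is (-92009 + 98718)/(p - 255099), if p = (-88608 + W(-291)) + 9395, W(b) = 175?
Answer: -6709/334137 ≈ -0.020079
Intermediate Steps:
p = -79038 (p = (-88608 + 175) + 9395 = -88433 + 9395 = -79038)
(-92009 + 98718)/(p - 255099) = (-92009 + 98718)/(-79038 - 255099) = 6709/(-334137) = 6709*(-1/334137) = -6709/334137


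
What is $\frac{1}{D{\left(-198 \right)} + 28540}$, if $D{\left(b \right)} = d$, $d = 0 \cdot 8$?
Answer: $\frac{1}{28540} \approx 3.5039 \cdot 10^{-5}$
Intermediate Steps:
$d = 0$
$D{\left(b \right)} = 0$
$\frac{1}{D{\left(-198 \right)} + 28540} = \frac{1}{0 + 28540} = \frac{1}{28540}$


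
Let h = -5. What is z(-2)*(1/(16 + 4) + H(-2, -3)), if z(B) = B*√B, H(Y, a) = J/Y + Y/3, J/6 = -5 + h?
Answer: -1763*I*√2/30 ≈ -83.109*I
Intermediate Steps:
J = -60 (J = 6*(-5 - 5) = 6*(-10) = -60)
H(Y, a) = -60/Y + Y/3
z(B) = B^(3/2)
z(-2)*(1/(16 + 4) + H(-2, -3)) = (-2)^(3/2)*(1/(16 + 4) + (-60/(-2) + (⅓)*(-2))) = (-2*I*√2)*(1/20 + (-60*(-½) - ⅔)) = (-2*I*√2)*(1/20 + (30 - ⅔)) = (-2*I*√2)*(1/20 + 88/3) = -2*I*√2*(1763/60) = -1763*I*√2/30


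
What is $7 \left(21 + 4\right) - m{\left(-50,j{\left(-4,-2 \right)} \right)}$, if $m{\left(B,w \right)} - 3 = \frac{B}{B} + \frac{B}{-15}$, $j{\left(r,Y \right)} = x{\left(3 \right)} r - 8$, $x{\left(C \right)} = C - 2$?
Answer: $\frac{503}{3} \approx 167.67$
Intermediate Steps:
$x{\left(C \right)} = -2 + C$
$j{\left(r,Y \right)} = -8 + r$ ($j{\left(r,Y \right)} = \left(-2 + 3\right) r - 8 = 1 r - 8 = r - 8 = -8 + r$)
$m{\left(B,w \right)} = 4 - \frac{B}{15}$ ($m{\left(B,w \right)} = 3 + \left(\frac{B}{B} + \frac{B}{-15}\right) = 3 + \left(1 + B \left(- \frac{1}{15}\right)\right) = 3 - \left(-1 + \frac{B}{15}\right) = 4 - \frac{B}{15}$)
$7 \left(21 + 4\right) - m{\left(-50,j{\left(-4,-2 \right)} \right)} = 7 \left(21 + 4\right) - \left(4 - - \frac{10}{3}\right) = 7 \cdot 25 - \left(4 + \frac{10}{3}\right) = 175 - \frac{22}{3} = \frac{503}{3}$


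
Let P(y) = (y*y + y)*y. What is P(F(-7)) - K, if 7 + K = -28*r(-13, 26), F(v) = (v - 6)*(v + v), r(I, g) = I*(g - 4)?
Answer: 6053691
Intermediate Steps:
r(I, g) = I*(-4 + g)
F(v) = 2*v*(-6 + v) (F(v) = (-6 + v)*(2*v) = 2*v*(-6 + v))
K = 8001 (K = -7 - (-364)*(-4 + 26) = -7 - (-364)*22 = -7 - 28*(-286) = -7 + 8008 = 8001)
P(y) = y*(y + y²) (P(y) = (y² + y)*y = (y + y²)*y = y*(y + y²))
P(F(-7)) - K = (2*(-7)*(-6 - 7))²*(1 + 2*(-7)*(-6 - 7)) - 1*8001 = (2*(-7)*(-13))²*(1 + 2*(-7)*(-13)) - 8001 = 182²*(1 + 182) - 8001 = 33124*183 - 8001 = 6061692 - 8001 = 6053691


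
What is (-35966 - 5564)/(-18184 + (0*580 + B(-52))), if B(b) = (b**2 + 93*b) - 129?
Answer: 8306/4089 ≈ 2.0313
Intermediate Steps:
B(b) = -129 + b**2 + 93*b
(-35966 - 5564)/(-18184 + (0*580 + B(-52))) = (-35966 - 5564)/(-18184 + (0*580 + (-129 + (-52)**2 + 93*(-52)))) = -41530/(-18184 + (0 + (-129 + 2704 - 4836))) = -41530/(-18184 + (0 - 2261)) = -41530/(-18184 - 2261) = -41530/(-20445) = -41530*(-1/20445) = 8306/4089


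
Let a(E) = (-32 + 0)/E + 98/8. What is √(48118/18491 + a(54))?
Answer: √939738129/8118 ≈ 3.7762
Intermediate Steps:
a(E) = 49/4 - 32/E (a(E) = -32/E + 98*(⅛) = -32/E + 49/4 = 49/4 - 32/E)
√(48118/18491 + a(54)) = √(48118/18491 + (49/4 - 32/54)) = √(48118*(1/18491) + (49/4 - 32*1/54)) = √(48118/18491 + (49/4 - 16/27)) = √(48118/18491 + 1259/108) = √(28476913/1997028) = √939738129/8118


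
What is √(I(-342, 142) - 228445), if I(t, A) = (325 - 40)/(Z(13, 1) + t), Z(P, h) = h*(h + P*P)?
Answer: 5*I*√67583659/86 ≈ 477.96*I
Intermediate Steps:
Z(P, h) = h*(h + P²)
I(t, A) = 285/(170 + t) (I(t, A) = (325 - 40)/(1*(1 + 13²) + t) = 285/(1*(1 + 169) + t) = 285/(1*170 + t) = 285/(170 + t))
√(I(-342, 142) - 228445) = √(285/(170 - 342) - 228445) = √(285/(-172) - 228445) = √(285*(-1/172) - 228445) = √(-285/172 - 228445) = √(-39292825/172) = 5*I*√67583659/86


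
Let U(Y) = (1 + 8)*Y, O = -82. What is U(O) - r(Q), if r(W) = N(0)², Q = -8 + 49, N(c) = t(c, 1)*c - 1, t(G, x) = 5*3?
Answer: -739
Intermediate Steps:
t(G, x) = 15
N(c) = -1 + 15*c (N(c) = 15*c - 1 = -1 + 15*c)
Q = 41
r(W) = 1 (r(W) = (-1 + 15*0)² = (-1 + 0)² = (-1)² = 1)
U(Y) = 9*Y
U(O) - r(Q) = 9*(-82) - 1*1 = -738 - 1 = -739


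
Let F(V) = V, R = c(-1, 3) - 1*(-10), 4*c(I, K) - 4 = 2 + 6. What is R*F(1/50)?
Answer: 13/50 ≈ 0.26000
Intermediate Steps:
c(I, K) = 3 (c(I, K) = 1 + (2 + 6)/4 = 1 + (¼)*8 = 1 + 2 = 3)
R = 13 (R = 3 - 1*(-10) = 3 + 10 = 13)
R*F(1/50) = 13/50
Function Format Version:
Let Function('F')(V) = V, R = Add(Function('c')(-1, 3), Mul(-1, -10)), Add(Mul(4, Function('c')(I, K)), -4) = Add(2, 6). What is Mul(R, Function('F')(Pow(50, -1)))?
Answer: Rational(13, 50) ≈ 0.26000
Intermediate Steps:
Function('c')(I, K) = 3 (Function('c')(I, K) = Add(1, Mul(Rational(1, 4), Add(2, 6))) = Add(1, Mul(Rational(1, 4), 8)) = Add(1, 2) = 3)
R = 13 (R = Add(3, Mul(-1, -10)) = Add(3, 10) = 13)
Mul(R, Function('F')(Pow(50, -1))) = Mul(13, Pow(50, -1)) = Mul(13, Rational(1, 50)) = Rational(13, 50)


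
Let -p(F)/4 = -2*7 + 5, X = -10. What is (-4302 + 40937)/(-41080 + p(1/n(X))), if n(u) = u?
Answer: -36635/41044 ≈ -0.89258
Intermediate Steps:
p(F) = 36 (p(F) = -4*(-2*7 + 5) = -4*(-14 + 5) = -4*(-9) = 36)
(-4302 + 40937)/(-41080 + p(1/n(X))) = (-4302 + 40937)/(-41080 + 36) = 36635/(-41044) = 36635*(-1/41044) = -36635/41044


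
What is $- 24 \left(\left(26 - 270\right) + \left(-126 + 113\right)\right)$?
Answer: $6168$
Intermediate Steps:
$- 24 \left(\left(26 - 270\right) + \left(-126 + 113\right)\right) = - 24 \left(-244 - 13\right) = \left(-24\right) \left(-257\right) = 6168$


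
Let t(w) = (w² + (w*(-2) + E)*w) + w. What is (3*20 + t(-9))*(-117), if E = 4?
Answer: 7722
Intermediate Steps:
t(w) = w + w² + w*(4 - 2*w) (t(w) = (w² + (w*(-2) + 4)*w) + w = (w² + (-2*w + 4)*w) + w = (w² + (4 - 2*w)*w) + w = (w² + w*(4 - 2*w)) + w = w + w² + w*(4 - 2*w))
(3*20 + t(-9))*(-117) = (3*20 - 9*(5 - 1*(-9)))*(-117) = (60 - 9*(5 + 9))*(-117) = (60 - 9*14)*(-117) = (60 - 126)*(-117) = -66*(-117) = 7722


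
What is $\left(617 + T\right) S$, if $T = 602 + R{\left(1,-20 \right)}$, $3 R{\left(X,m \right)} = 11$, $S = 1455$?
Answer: $1778980$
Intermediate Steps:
$R{\left(X,m \right)} = \frac{11}{3}$ ($R{\left(X,m \right)} = \frac{1}{3} \cdot 11 = \frac{11}{3}$)
$T = \frac{1817}{3}$ ($T = 602 + \frac{11}{3} = \frac{1817}{3} \approx 605.67$)
$\left(617 + T\right) S = \left(617 + \frac{1817}{3}\right) 1455 = \frac{3668}{3} \cdot 1455 = 1778980$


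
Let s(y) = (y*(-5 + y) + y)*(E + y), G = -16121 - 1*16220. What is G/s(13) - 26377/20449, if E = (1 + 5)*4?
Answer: -4588918/523809 ≈ -8.7607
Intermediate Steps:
E = 24 (E = 6*4 = 24)
G = -32341 (G = -16121 - 16220 = -32341)
s(y) = (24 + y)*(y + y*(-5 + y)) (s(y) = (y*(-5 + y) + y)*(24 + y) = (y + y*(-5 + y))*(24 + y) = (24 + y)*(y + y*(-5 + y)))
G/s(13) - 26377/20449 = -32341*1/(13*(-96 + 13² + 20*13)) - 26377/20449 = -32341*1/(13*(-96 + 169 + 260)) - 26377*1/20449 = -32341/(13*333) - 2029/1573 = -32341/4329 - 2029/1573 = -4588918/523809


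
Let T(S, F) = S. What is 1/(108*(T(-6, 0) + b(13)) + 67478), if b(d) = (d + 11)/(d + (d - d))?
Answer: 13/871382 ≈ 1.4919e-5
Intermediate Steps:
b(d) = (11 + d)/d (b(d) = (11 + d)/(d + 0) = (11 + d)/d)
1/(108*(T(-6, 0) + b(13)) + 67478) = 1/(108*(-6 + (11 + 13)/13) + 67478) = 1/(108*(-6 + (1/13)*24) + 67478) = 1/(108*(-6 + 24/13) + 67478) = 1/(108*(-54/13) + 67478) = 1/(-5832/13 + 67478) = 1/(871382/13) = 13/871382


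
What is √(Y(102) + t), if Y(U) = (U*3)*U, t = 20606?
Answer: √51818 ≈ 227.64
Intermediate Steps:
Y(U) = 3*U² (Y(U) = (3*U)*U = 3*U²)
√(Y(102) + t) = √(3*102² + 20606) = √(3*10404 + 20606) = √(31212 + 20606) = √51818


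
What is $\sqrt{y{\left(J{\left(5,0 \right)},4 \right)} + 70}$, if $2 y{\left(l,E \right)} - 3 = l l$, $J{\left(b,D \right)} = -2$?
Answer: $\frac{7 \sqrt{6}}{2} \approx 8.5732$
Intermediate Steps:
$y{\left(l,E \right)} = \frac{3}{2} + \frac{l^{2}}{2}$ ($y{\left(l,E \right)} = \frac{3}{2} + \frac{l l}{2} = \frac{3}{2} + \frac{l^{2}}{2}$)
$\sqrt{y{\left(J{\left(5,0 \right)},4 \right)} + 70} = \sqrt{\left(\frac{3}{2} + \frac{\left(-2\right)^{2}}{2}\right) + 70} = \sqrt{\left(\frac{3}{2} + \frac{1}{2} \cdot 4\right) + 70} = \sqrt{\left(\frac{3}{2} + 2\right) + 70} = \sqrt{\frac{7}{2} + 70} = \sqrt{\frac{147}{2}} = \frac{7 \sqrt{6}}{2}$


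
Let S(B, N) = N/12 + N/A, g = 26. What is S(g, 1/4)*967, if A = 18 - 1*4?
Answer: 12571/336 ≈ 37.414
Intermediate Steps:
A = 14 (A = 18 - 4 = 14)
S(B, N) = 13*N/84 (S(B, N) = N/12 + N/14 = 13*N/84)
S(g, 1/4)*967 = ((13/84)/4)*967 = ((13/84)*(¼))*967 = (13/336)*967 = 12571/336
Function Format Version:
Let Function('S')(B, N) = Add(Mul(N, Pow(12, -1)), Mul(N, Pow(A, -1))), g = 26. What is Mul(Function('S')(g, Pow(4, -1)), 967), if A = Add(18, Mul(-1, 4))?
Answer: Rational(12571, 336) ≈ 37.414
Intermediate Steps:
A = 14 (A = Add(18, -4) = 14)
Function('S')(B, N) = Mul(Rational(13, 84), N) (Function('S')(B, N) = Add(Mul(N, Pow(12, -1)), Mul(N, Pow(14, -1))) = Add(Mul(N, Rational(1, 12)), Mul(N, Rational(1, 14))) = Add(Mul(Rational(1, 12), N), Mul(Rational(1, 14), N)) = Mul(Rational(13, 84), N))
Mul(Function('S')(g, Pow(4, -1)), 967) = Mul(Mul(Rational(13, 84), Pow(4, -1)), 967) = Mul(Mul(Rational(13, 84), Rational(1, 4)), 967) = Mul(Rational(13, 336), 967) = Rational(12571, 336)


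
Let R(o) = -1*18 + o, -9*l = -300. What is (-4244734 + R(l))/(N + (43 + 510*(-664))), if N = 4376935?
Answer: -6367078/6057507 ≈ -1.0511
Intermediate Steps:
l = 100/3 (l = -⅑*(-300) = 100/3 ≈ 33.333)
R(o) = -18 + o
(-4244734 + R(l))/(N + (43 + 510*(-664))) = (-4244734 + (-18 + 100/3))/(4376935 + (43 + 510*(-664))) = (-4244734 + 46/3)/(4376935 + (43 - 338640)) = -12734156/(3*(4376935 - 338597)) = -12734156/3/4038338 = -12734156/3*1/4038338 = -6367078/6057507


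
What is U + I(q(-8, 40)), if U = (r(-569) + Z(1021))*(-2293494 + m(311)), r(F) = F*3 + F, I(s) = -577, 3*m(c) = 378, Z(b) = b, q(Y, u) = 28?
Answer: 2878176263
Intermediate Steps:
m(c) = 126 (m(c) = (1/3)*378 = 126)
r(F) = 4*F (r(F) = 3*F + F = 4*F)
U = 2878176840 (U = (4*(-569) + 1021)*(-2293494 + 126) = (-2276 + 1021)*(-2293368) = -1255*(-2293368) = 2878176840)
U + I(q(-8, 40)) = 2878176840 - 577 = 2878176263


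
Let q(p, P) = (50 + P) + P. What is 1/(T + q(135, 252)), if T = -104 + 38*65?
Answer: 1/2920 ≈ 0.00034247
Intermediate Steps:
q(p, P) = 50 + 2*P
T = 2366 (T = -104 + 2470 = 2366)
1/(T + q(135, 252)) = 1/(2366 + (50 + 2*252)) = 1/(2366 + (50 + 504)) = 1/(2366 + 554) = 1/2920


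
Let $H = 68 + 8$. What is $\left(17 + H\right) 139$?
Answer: $12927$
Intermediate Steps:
$H = 76$
$\left(17 + H\right) 139 = \left(17 + 76\right) 139 = 93 \cdot 139 = 12927$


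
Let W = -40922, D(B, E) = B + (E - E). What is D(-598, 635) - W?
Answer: 40324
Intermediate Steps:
D(B, E) = B (D(B, E) = B + 0 = B)
D(-598, 635) - W = -598 - 1*(-40922) = -598 + 40922 = 40324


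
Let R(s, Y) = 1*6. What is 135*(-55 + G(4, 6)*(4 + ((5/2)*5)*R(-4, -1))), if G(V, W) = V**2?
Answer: 163215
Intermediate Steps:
R(s, Y) = 6
135*(-55 + G(4, 6)*(4 + ((5/2)*5)*R(-4, -1))) = 135*(-55 + 4**2*(4 + ((5/2)*5)*6)) = 135*(-55 + 16*(4 + ((5*(1/2))*5)*6)) = 135*(-55 + 16*(4 + ((5/2)*5)*6)) = 135*(-55 + 16*(4 + (25/2)*6)) = 135*(-55 + 16*(4 + 75)) = 135*(-55 + 16*79) = 135*(-55 + 1264) = 135*1209 = 163215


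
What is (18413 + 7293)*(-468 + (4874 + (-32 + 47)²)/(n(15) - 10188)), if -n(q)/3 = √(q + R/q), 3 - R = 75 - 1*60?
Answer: -694463439085712/57664009 + 131074894*√355/172992027 ≈ -1.2043e+7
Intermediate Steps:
R = -12 (R = 3 - (75 - 1*60) = 3 - (75 - 60) = 3 - 1*15 = 3 - 15 = -12)
n(q) = -3*√(q - 12/q)
(18413 + 7293)*(-468 + (4874 + (-32 + 47)²)/(n(15) - 10188)) = (18413 + 7293)*(-468 + (4874 + (-32 + 47)²)/(-3*√(15 - 12/15) - 10188)) = 25706*(-468 + (4874 + 15²)/(-3*√(15 - 12*1/15) - 10188)) = 25706*(-468 + (4874 + 225)/(-3*√(15 - ⅘) - 10188)) = 25706*(-468 + 5099/(-3*√355/5 - 10188)) = 25706*(-468 + 5099/(-10188 - 3*√355/5)) = -12030408 + 131074894/(-10188 - 3*√355/5)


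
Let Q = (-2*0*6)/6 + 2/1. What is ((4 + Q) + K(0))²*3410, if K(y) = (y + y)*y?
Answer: 122760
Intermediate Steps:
K(y) = 2*y² (K(y) = (2*y)*y = 2*y²)
Q = 2 (Q = (0*6)*(⅙) + 2*1 = 0*(⅙) + 2 = 0 + 2 = 2)
((4 + Q) + K(0))²*3410 = ((4 + 2) + 2*0²)²*3410 = (6 + 2*0)²*3410 = (6 + 0)²*3410 = 6²*3410 = 36*3410 = 122760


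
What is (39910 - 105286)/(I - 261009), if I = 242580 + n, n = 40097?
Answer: -16344/5417 ≈ -3.0172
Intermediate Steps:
I = 282677 (I = 242580 + 40097 = 282677)
(39910 - 105286)/(I - 261009) = (39910 - 105286)/(282677 - 261009) = -65376/21668 = -65376*1/21668 = -16344/5417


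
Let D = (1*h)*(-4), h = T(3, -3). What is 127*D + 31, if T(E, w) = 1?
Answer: -477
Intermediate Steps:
h = 1
D = -4 (D = (1*1)*(-4) = 1*(-4) = -4)
127*D + 31 = 127*(-4) + 31 = -508 + 31 = -477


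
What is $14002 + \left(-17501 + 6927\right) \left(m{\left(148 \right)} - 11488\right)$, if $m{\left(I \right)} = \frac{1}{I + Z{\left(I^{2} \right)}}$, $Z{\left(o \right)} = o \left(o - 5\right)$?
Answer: $\frac{29137456809453821}{239837922} \approx 1.2149 \cdot 10^{8}$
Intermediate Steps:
$Z{\left(o \right)} = o \left(-5 + o\right)$
$m{\left(I \right)} = \frac{1}{I + I^{2} \left(-5 + I^{2}\right)}$
$14002 + \left(-17501 + 6927\right) \left(m{\left(148 \right)} - 11488\right) = 14002 + \left(-17501 + 6927\right) \left(\frac{1}{148 \left(1 + 148 \left(-5 + 148^{2}\right)\right)} - 11488\right) = 14002 - 10574 \left(\frac{1}{148 \left(1 + 148 \left(-5 + 21904\right)\right)} - 11488\right) = 14002 - 10574 \left(\frac{1}{148 \left(1 + 148 \cdot 21899\right)} - 11488\right) = 14002 - 10574 \left(\frac{1}{148 \left(1 + 3241052\right)} - 11488\right) = 14002 - 10574 \left(\frac{1}{148 \cdot 3241053} - 11488\right) = 14002 - 10574 \left(\frac{1}{148} \cdot \frac{1}{3241053} - 11488\right) = 14002 - 10574 \left(\frac{1}{479675844} - 11488\right) = 14002 - - \frac{29134098598869977}{239837922} = 14002 + \frac{29134098598869977}{239837922} = \frac{29137456809453821}{239837922}$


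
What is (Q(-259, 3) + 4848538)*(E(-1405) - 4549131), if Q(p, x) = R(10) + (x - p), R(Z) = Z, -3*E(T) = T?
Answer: -22055601024760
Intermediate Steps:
E(T) = -T/3
Q(p, x) = 10 + x - p (Q(p, x) = 10 + (x - p) = 10 + x - p)
(Q(-259, 3) + 4848538)*(E(-1405) - 4549131) = ((10 + 3 - 1*(-259)) + 4848538)*(-⅓*(-1405) - 4549131) = ((10 + 3 + 259) + 4848538)*(1405/3 - 4549131) = (272 + 4848538)*(-13645988/3) = 4848810*(-13645988/3) = -22055601024760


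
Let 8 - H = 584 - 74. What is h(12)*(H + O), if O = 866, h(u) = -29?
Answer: -10556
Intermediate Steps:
H = -502 (H = 8 - (584 - 74) = 8 - 1*510 = 8 - 510 = -502)
h(12)*(H + O) = -29*(-502 + 866) = -29*364 = -10556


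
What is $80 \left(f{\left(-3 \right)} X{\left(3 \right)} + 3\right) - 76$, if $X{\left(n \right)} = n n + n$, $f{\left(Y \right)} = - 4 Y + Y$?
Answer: $8804$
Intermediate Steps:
$f{\left(Y \right)} = - 3 Y$
$X{\left(n \right)} = n + n^{2}$ ($X{\left(n \right)} = n^{2} + n = n + n^{2}$)
$80 \left(f{\left(-3 \right)} X{\left(3 \right)} + 3\right) - 76 = 80 \left(\left(-3\right) \left(-3\right) 3 \left(1 + 3\right) + 3\right) - 76 = 80 \left(9 \cdot 3 \cdot 4 + 3\right) - 76 = 80 \left(9 \cdot 12 + 3\right) - 76 = 80 \left(108 + 3\right) - 76 = 80 \cdot 111 - 76 = 8880 - 76 = 8804$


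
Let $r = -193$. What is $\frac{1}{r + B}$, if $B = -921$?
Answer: $- \frac{1}{1114} \approx -0.00089767$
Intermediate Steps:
$\frac{1}{r + B} = \frac{1}{-193 - 921} = \frac{1}{-1114} = - \frac{1}{1114}$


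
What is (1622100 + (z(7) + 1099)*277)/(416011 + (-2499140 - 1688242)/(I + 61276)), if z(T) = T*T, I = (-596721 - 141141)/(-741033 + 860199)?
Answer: 786954452969088/168717386075449 ≈ 4.6643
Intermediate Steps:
I = -122977/19861 (I = -737862/119166 = -737862*1/119166 = -122977/19861 ≈ -6.1919)
z(T) = T**2
(1622100 + (z(7) + 1099)*277)/(416011 + (-2499140 - 1688242)/(I + 61276)) = (1622100 + (7**2 + 1099)*277)/(416011 + (-2499140 - 1688242)/(-122977/19861 + 61276)) = (1622100 + (49 + 1099)*277)/(416011 - 4187382/1216879659/19861) = (1622100 + 1148*277)/(416011 - 4187382*19861/1216879659) = (1622100 + 317996)/(416011 - 27721864634/405626553) = 1940096/(168717386075449/405626553) = 1940096*(405626553/168717386075449) = 786954452969088/168717386075449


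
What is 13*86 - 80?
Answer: 1038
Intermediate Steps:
13*86 - 80 = 1118 - 80 = 1038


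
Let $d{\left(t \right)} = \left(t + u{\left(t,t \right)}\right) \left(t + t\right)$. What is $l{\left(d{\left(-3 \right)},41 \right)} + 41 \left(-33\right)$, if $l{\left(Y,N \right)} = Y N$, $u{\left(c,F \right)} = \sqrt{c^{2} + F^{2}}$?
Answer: $-615 - 738 \sqrt{2} \approx -1658.7$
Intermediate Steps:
$u{\left(c,F \right)} = \sqrt{F^{2} + c^{2}}$
$d{\left(t \right)} = 2 t \left(t + \sqrt{2} \sqrt{t^{2}}\right)$ ($d{\left(t \right)} = \left(t + \sqrt{t^{2} + t^{2}}\right) \left(t + t\right) = \left(t + \sqrt{2 t^{2}}\right) 2 t = \left(t + \sqrt{2} \sqrt{t^{2}}\right) 2 t = 2 t \left(t + \sqrt{2} \sqrt{t^{2}}\right)$)
$l{\left(Y,N \right)} = N Y$
$l{\left(d{\left(-3 \right)},41 \right)} + 41 \left(-33\right) = 41 \cdot 2 \left(-3\right) \left(-3 + \sqrt{2} \sqrt{\left(-3\right)^{2}}\right) + 41 \left(-33\right) = 41 \cdot 2 \left(-3\right) \left(-3 + \sqrt{2} \sqrt{9}\right) - 1353 = 41 \cdot 2 \left(-3\right) \left(-3 + \sqrt{2} \cdot 3\right) - 1353 = 41 \cdot 2 \left(-3\right) \left(-3 + 3 \sqrt{2}\right) - 1353 = 41 \left(18 - 18 \sqrt{2}\right) - 1353 = \left(738 - 738 \sqrt{2}\right) - 1353 = -615 - 738 \sqrt{2}$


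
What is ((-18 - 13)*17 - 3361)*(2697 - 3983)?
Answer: 4999968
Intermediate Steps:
((-18 - 13)*17 - 3361)*(2697 - 3983) = (-31*17 - 3361)*(-1286) = (-527 - 3361)*(-1286) = -3888*(-1286) = 4999968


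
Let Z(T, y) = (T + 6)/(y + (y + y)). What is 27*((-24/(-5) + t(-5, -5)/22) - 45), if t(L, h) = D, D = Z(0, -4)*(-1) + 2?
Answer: -238113/220 ≈ -1082.3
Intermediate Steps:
Z(T, y) = (6 + T)/(3*y) (Z(T, y) = (6 + T)/(y + 2*y) = (6 + T)/((3*y)) = (6 + T)*(1/(3*y)) = (6 + T)/(3*y))
D = 5/2 (D = ((⅓)*(6 + 0)/(-4))*(-1) + 2 = ((⅓)*(-¼)*6)*(-1) + 2 = -½*(-1) + 2 = ½ + 2 = 5/2 ≈ 2.5000)
t(L, h) = 5/2
27*((-24/(-5) + t(-5, -5)/22) - 45) = 27*((-24/(-5) + (5/2)/22) - 45) = 27*((-24*(-⅕) + (5/2)*(1/22)) - 45) = 27*((24/5 + 5/44) - 45) = 27*(1081/220 - 45) = 27*(-8819/220) = -238113/220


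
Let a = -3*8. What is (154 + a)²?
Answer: 16900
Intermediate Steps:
a = -24
(154 + a)² = (154 - 24)² = 130² = 16900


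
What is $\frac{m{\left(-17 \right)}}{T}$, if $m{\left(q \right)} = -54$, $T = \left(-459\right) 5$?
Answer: $\frac{2}{85} \approx 0.023529$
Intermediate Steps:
$T = -2295$
$\frac{m{\left(-17 \right)}}{T} = - \frac{54}{-2295} = \left(-54\right) \left(- \frac{1}{2295}\right) = \frac{2}{85}$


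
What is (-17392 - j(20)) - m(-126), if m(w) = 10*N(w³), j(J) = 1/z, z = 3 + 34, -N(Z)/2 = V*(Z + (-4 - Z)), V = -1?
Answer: -640545/37 ≈ -17312.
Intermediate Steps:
N(Z) = -8 (N(Z) = -(-2)*(Z + (-4 - Z)) = -(-2)*(-4) = -2*4 = -8)
z = 37
j(J) = 1/37
m(w) = -80 (m(w) = 10*(-8) = -80)
(-17392 - j(20)) - m(-126) = (-17392 - 1*1/37) - 1*(-80) = (-17392 - 1/37) + 80 = -643505/37 + 80 = -640545/37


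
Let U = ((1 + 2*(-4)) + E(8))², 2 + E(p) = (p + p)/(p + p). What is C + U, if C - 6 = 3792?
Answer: 3862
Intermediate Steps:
C = 3798 (C = 6 + 3792 = 3798)
E(p) = -1 (E(p) = -2 + (p + p)/(p + p) = -2 + (2*p)/((2*p)) = -2 + (2*p)*(1/(2*p)) = -2 + 1 = -1)
U = 64 (U = ((1 + 2*(-4)) - 1)² = ((1 - 8) - 1)² = (-7 - 1)² = (-8)² = 64)
C + U = 3798 + 64 = 3862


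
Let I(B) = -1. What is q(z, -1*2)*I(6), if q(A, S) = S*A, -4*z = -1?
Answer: ½ ≈ 0.50000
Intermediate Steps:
z = ¼ (z = -¼*(-1) = ¼ ≈ 0.25000)
q(A, S) = A*S
q(z, -1*2)*I(6) = ((-1*2)/4)*(-1) = ((¼)*(-2))*(-1) = -½*(-1) = ½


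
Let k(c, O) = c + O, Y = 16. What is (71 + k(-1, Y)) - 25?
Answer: 61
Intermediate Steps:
k(c, O) = O + c
(71 + k(-1, Y)) - 25 = (71 + (16 - 1)) - 25 = (71 + 15) - 25 = 86 - 25 = 61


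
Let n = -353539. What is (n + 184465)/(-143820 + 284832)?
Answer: -9393/7834 ≈ -1.1990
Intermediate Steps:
(n + 184465)/(-143820 + 284832) = (-353539 + 184465)/(-143820 + 284832) = -169074/141012 = -169074*1/141012 = -9393/7834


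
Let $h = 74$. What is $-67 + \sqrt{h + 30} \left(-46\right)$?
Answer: $-67 - 92 \sqrt{26} \approx -536.11$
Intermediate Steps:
$-67 + \sqrt{h + 30} \left(-46\right) = -67 + \sqrt{74 + 30} \left(-46\right) = -67 + \sqrt{104} \left(-46\right) = -67 + 2 \sqrt{26} \left(-46\right) = -67 - 92 \sqrt{26}$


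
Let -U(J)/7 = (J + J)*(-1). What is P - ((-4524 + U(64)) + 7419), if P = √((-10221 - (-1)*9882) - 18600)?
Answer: -3791 + I*√18939 ≈ -3791.0 + 137.62*I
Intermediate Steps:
U(J) = 14*J (U(J) = -7*(J + J)*(-1) = -7*2*J*(-1) = -(-14)*J = 14*J)
P = I*√18939 (P = √((-10221 - 1*(-9882)) - 18600) = √((-10221 + 9882) - 18600) = √(-339 - 18600) = √(-18939) = I*√18939 ≈ 137.62*I)
P - ((-4524 + U(64)) + 7419) = I*√18939 - ((-4524 + 14*64) + 7419) = I*√18939 - ((-4524 + 896) + 7419) = I*√18939 - (-3628 + 7419) = I*√18939 - 1*3791 = I*√18939 - 3791 = -3791 + I*√18939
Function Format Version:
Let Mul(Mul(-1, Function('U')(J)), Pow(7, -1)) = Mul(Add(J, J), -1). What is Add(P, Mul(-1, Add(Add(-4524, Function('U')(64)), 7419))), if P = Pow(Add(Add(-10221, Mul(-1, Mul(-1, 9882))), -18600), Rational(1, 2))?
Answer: Add(-3791, Mul(I, Pow(18939, Rational(1, 2)))) ≈ Add(-3791.0, Mul(137.62, I))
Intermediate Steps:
Function('U')(J) = Mul(14, J) (Function('U')(J) = Mul(-7, Mul(Add(J, J), -1)) = Mul(-7, Mul(Mul(2, J), -1)) = Mul(-7, Mul(-2, J)) = Mul(14, J))
P = Mul(I, Pow(18939, Rational(1, 2))) (P = Pow(Add(Add(-10221, Mul(-1, -9882)), -18600), Rational(1, 2)) = Pow(Add(Add(-10221, 9882), -18600), Rational(1, 2)) = Pow(Add(-339, -18600), Rational(1, 2)) = Pow(-18939, Rational(1, 2)) = Mul(I, Pow(18939, Rational(1, 2))) ≈ Mul(137.62, I))
Add(P, Mul(-1, Add(Add(-4524, Function('U')(64)), 7419))) = Add(Mul(I, Pow(18939, Rational(1, 2))), Mul(-1, Add(Add(-4524, Mul(14, 64)), 7419))) = Add(Mul(I, Pow(18939, Rational(1, 2))), Mul(-1, Add(Add(-4524, 896), 7419))) = Add(Mul(I, Pow(18939, Rational(1, 2))), Mul(-1, Add(-3628, 7419))) = Add(Mul(I, Pow(18939, Rational(1, 2))), Mul(-1, 3791)) = Add(Mul(I, Pow(18939, Rational(1, 2))), -3791) = Add(-3791, Mul(I, Pow(18939, Rational(1, 2))))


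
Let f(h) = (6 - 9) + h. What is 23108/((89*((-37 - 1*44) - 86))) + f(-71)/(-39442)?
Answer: -12301701/7921979 ≈ -1.5529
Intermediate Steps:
f(h) = -3 + h
23108/((89*((-37 - 1*44) - 86))) + f(-71)/(-39442) = 23108/((89*((-37 - 1*44) - 86))) + (-3 - 71)/(-39442) = 23108/((89*((-37 - 44) - 86))) - 74*(-1/39442) = 23108/((89*(-81 - 86))) + 1/533 = 23108/((89*(-167))) + 1/533 = 23108/(-14863) + 1/533 = 23108*(-1/14863) + 1/533 = -23108/14863 + 1/533 = -12301701/7921979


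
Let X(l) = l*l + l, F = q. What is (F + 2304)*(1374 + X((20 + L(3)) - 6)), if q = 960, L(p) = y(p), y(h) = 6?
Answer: 5855616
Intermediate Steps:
L(p) = 6
F = 960
X(l) = l + l² (X(l) = l² + l = l + l²)
(F + 2304)*(1374 + X((20 + L(3)) - 6)) = (960 + 2304)*(1374 + ((20 + 6) - 6)*(1 + ((20 + 6) - 6))) = 3264*(1374 + (26 - 6)*(1 + (26 - 6))) = 3264*(1374 + 20*(1 + 20)) = 3264*(1374 + 20*21) = 3264*(1374 + 420) = 3264*1794 = 5855616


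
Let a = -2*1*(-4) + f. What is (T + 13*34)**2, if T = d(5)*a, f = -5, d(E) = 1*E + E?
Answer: 222784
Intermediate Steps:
d(E) = 2*E (d(E) = E + E = 2*E)
a = 3 (a = -2*1*(-4) - 5 = -2*(-4) - 5 = 8 - 5 = 3)
T = 30 (T = (2*5)*3 = 10*3 = 30)
(T + 13*34)**2 = (30 + 13*34)**2 = (30 + 442)**2 = 472**2 = 222784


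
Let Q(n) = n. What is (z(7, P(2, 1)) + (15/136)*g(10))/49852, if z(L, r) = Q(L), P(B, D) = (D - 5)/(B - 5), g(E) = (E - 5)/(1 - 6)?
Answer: 937/6779872 ≈ 0.00013820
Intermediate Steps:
g(E) = 1 - E/5 (g(E) = (-5 + E)/(-5) = (-5 + E)*(-⅕) = 1 - E/5)
P(B, D) = (-5 + D)/(-5 + B)
z(L, r) = L
(z(7, P(2, 1)) + (15/136)*g(10))/49852 = (7 + (15/136)*(1 - ⅕*10))/49852 = (7 + (15*(1/136))*(1 - 2))*(1/49852) = (7 + (15/136)*(-1))*(1/49852) = (7 - 15/136)*(1/49852) = (937/136)*(1/49852) = 937/6779872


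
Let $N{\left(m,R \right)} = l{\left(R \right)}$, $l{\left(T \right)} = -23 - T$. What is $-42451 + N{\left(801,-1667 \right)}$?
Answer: $-40807$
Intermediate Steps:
$N{\left(m,R \right)} = -23 - R$
$-42451 + N{\left(801,-1667 \right)} = -42451 - -1644 = -42451 + \left(-23 + 1667\right) = -42451 + 1644 = -40807$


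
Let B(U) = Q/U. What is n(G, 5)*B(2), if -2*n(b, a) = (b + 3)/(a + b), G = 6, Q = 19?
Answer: -171/44 ≈ -3.8864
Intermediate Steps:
n(b, a) = -(3 + b)/(2*(a + b)) (n(b, a) = -(b + 3)/(2*(a + b)) = -(3 + b)/(2*(a + b)))
B(U) = 19/U
n(G, 5)*B(2) = ((-3 - 1*6)/(2*(5 + 6)))*(19/2) = ((½)*(-3 - 6)/11)*(19*(½)) = ((½)*(1/11)*(-9))*(19/2) = -9/22*19/2 = -171/44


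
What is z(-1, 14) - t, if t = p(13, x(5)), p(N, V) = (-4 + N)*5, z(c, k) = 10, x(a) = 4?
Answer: -35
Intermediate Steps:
p(N, V) = -20 + 5*N
t = 45 (t = -20 + 5*13 = -20 + 65 = 45)
z(-1, 14) - t = 10 - 1*45 = 10 - 45 = -35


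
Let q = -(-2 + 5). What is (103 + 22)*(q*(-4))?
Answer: 1500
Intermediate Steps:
q = -3 (q = -1*3 = -3)
(103 + 22)*(q*(-4)) = (103 + 22)*(-3*(-4)) = 125*12 = 1500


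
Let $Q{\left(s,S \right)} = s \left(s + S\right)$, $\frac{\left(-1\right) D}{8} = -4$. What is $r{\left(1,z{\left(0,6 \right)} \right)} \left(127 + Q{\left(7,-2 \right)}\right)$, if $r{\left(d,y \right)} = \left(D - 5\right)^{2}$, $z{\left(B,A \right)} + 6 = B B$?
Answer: $118098$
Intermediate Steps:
$D = 32$ ($D = \left(-8\right) \left(-4\right) = 32$)
$z{\left(B,A \right)} = -6 + B^{2}$ ($z{\left(B,A \right)} = -6 + B B = -6 + B^{2}$)
$r{\left(d,y \right)} = 729$ ($r{\left(d,y \right)} = \left(32 - 5\right)^{2} = 27^{2} = 729$)
$Q{\left(s,S \right)} = s \left(S + s\right)$
$r{\left(1,z{\left(0,6 \right)} \right)} \left(127 + Q{\left(7,-2 \right)}\right) = 729 \left(127 + 7 \left(-2 + 7\right)\right) = 729 \left(127 + 7 \cdot 5\right) = 729 \left(127 + 35\right) = 729 \cdot 162 = 118098$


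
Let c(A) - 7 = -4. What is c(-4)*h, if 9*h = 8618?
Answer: 8618/3 ≈ 2872.7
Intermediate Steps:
h = 8618/9 (h = (⅑)*8618 = 8618/9 ≈ 957.56)
c(A) = 3 (c(A) = 7 - 4 = 3)
c(-4)*h = 3*(8618/9) = 8618/3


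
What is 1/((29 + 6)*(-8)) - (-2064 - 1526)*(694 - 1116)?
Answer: -424194401/280 ≈ -1.5150e+6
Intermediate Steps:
1/((29 + 6)*(-8)) - (-2064 - 1526)*(694 - 1116) = 1/(35*(-8)) - (-3590)*(-422) = 1/(-280) - 1*1514980 = -1/280 - 1514980 = -424194401/280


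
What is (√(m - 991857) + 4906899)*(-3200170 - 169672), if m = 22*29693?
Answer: -16535474339958 - 205560362*I*√91 ≈ -1.6535e+13 - 1.9609e+9*I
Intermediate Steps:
m = 653246
(√(m - 991857) + 4906899)*(-3200170 - 169672) = (√(653246 - 991857) + 4906899)*(-3200170 - 169672) = (√(-338611) + 4906899)*(-3369842) = (61*I*√91 + 4906899)*(-3369842) = (4906899 + 61*I*√91)*(-3369842) = -16535474339958 - 205560362*I*√91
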